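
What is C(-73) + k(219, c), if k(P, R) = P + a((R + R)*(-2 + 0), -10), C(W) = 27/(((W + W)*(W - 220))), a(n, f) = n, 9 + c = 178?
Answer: -19549519/42778 ≈ -457.00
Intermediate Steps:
c = 169 (c = -9 + 178 = 169)
C(W) = 27/(2*W*(-220 + W)) (C(W) = 27/(((2*W)*(-220 + W))) = 27/((2*W*(-220 + W))) = 27*(1/(2*W*(-220 + W))) = 27/(2*W*(-220 + W)))
k(P, R) = P - 4*R (k(P, R) = P + (R + R)*(-2 + 0) = P + (2*R)*(-2) = P - 4*R)
C(-73) + k(219, c) = (27/2)/(-73*(-220 - 73)) + (219 - 4*169) = (27/2)*(-1/73)/(-293) + (219 - 676) = (27/2)*(-1/73)*(-1/293) - 457 = 27/42778 - 457 = -19549519/42778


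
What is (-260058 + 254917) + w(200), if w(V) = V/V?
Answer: -5140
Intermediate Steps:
w(V) = 1
(-260058 + 254917) + w(200) = (-260058 + 254917) + 1 = -5141 + 1 = -5140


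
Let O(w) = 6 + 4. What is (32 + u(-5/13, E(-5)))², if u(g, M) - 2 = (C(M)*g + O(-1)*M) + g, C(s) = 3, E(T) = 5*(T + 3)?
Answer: 770884/169 ≈ 4561.4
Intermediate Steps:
E(T) = 15 + 5*T (E(T) = 5*(3 + T) = 15 + 5*T)
O(w) = 10
u(g, M) = 2 + 4*g + 10*M (u(g, M) = 2 + ((3*g + 10*M) + g) = 2 + (4*g + 10*M) = 2 + 4*g + 10*M)
(32 + u(-5/13, E(-5)))² = (32 + (2 + 4*(-5/13) + 10*(15 + 5*(-5))))² = (32 + (2 + 4*(-5*1/13) + 10*(15 - 25)))² = (32 + (2 + 4*(-5/13) + 10*(-10)))² = (32 + (2 - 20/13 - 100))² = (32 - 1294/13)² = (-878/13)² = 770884/169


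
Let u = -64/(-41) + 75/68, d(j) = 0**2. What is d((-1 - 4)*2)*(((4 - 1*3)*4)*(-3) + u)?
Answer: 0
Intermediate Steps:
d(j) = 0
u = 7427/2788 (u = -64*(-1/41) + 75*(1/68) = 64/41 + 75/68 = 7427/2788 ≈ 2.6639)
d((-1 - 4)*2)*(((4 - 1*3)*4)*(-3) + u) = 0*(((4 - 1*3)*4)*(-3) + 7427/2788) = 0*(((4 - 3)*4)*(-3) + 7427/2788) = 0*((1*4)*(-3) + 7427/2788) = 0*(4*(-3) + 7427/2788) = 0*(-12 + 7427/2788) = 0*(-26029/2788) = 0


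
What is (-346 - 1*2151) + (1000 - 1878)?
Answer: -3375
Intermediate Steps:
(-346 - 1*2151) + (1000 - 1878) = (-346 - 2151) - 878 = -2497 - 878 = -3375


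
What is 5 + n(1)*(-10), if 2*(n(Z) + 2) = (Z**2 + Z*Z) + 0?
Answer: 15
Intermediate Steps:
n(Z) = -2 + Z**2 (n(Z) = -2 + ((Z**2 + Z*Z) + 0)/2 = -2 + ((Z**2 + Z**2) + 0)/2 = -2 + (2*Z**2 + 0)/2 = -2 + (2*Z**2)/2 = -2 + Z**2)
5 + n(1)*(-10) = 5 + (-2 + 1**2)*(-10) = 5 + (-2 + 1)*(-10) = 5 - 1*(-10) = 5 + 10 = 15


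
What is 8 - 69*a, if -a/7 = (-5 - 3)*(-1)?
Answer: 3872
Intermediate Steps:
a = -56 (a = -7*(-5 - 3)*(-1) = -(-56)*(-1) = -7*8 = -56)
8 - 69*a = 8 - 69*(-56) = 8 + 3864 = 3872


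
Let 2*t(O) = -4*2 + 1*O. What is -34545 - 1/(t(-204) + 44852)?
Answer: -1545750571/44746 ≈ -34545.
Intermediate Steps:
t(O) = -4 + O/2 (t(O) = (-4*2 + 1*O)/2 = (-8 + O)/2 = -4 + O/2)
-34545 - 1/(t(-204) + 44852) = -34545 - 1/((-4 + (½)*(-204)) + 44852) = -34545 - 1/((-4 - 102) + 44852) = -34545 - 1/(-106 + 44852) = -34545 - 1/44746 = -1545750571/44746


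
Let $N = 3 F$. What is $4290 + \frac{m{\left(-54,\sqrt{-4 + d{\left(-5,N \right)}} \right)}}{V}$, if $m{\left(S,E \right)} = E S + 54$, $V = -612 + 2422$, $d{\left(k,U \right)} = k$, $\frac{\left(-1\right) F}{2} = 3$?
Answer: $\frac{3882477}{905} - \frac{81 i}{905} \approx 4290.0 - 0.089503 i$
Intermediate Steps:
$F = -6$ ($F = \left(-2\right) 3 = -6$)
$N = -18$ ($N = 3 \left(-6\right) = -18$)
$V = 1810$
$m{\left(S,E \right)} = 54 + E S$
$4290 + \frac{m{\left(-54,\sqrt{-4 + d{\left(-5,N \right)}} \right)}}{V} = 4290 + \frac{54 + \sqrt{-4 - 5} \left(-54\right)}{1810} = 4290 + \left(54 + \sqrt{-9} \left(-54\right)\right) \frac{1}{1810} = 4290 + \left(54 + 3 i \left(-54\right)\right) \frac{1}{1810} = 4290 + \left(54 - 162 i\right) \frac{1}{1810} = 4290 + \left(\frac{27}{905} - \frac{81 i}{905}\right) = \frac{3882477}{905} - \frac{81 i}{905}$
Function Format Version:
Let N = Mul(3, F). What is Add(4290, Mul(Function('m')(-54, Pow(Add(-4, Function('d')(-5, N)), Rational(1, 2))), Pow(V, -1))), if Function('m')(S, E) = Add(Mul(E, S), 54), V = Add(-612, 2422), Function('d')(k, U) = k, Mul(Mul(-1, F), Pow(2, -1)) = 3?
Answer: Add(Rational(3882477, 905), Mul(Rational(-81, 905), I)) ≈ Add(4290.0, Mul(-0.089503, I))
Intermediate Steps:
F = -6 (F = Mul(-2, 3) = -6)
N = -18 (N = Mul(3, -6) = -18)
V = 1810
Function('m')(S, E) = Add(54, Mul(E, S))
Add(4290, Mul(Function('m')(-54, Pow(Add(-4, Function('d')(-5, N)), Rational(1, 2))), Pow(V, -1))) = Add(4290, Mul(Add(54, Mul(Pow(Add(-4, -5), Rational(1, 2)), -54)), Pow(1810, -1))) = Add(4290, Mul(Add(54, Mul(Pow(-9, Rational(1, 2)), -54)), Rational(1, 1810))) = Add(4290, Mul(Add(54, Mul(Mul(3, I), -54)), Rational(1, 1810))) = Add(4290, Mul(Add(54, Mul(-162, I)), Rational(1, 1810))) = Add(4290, Add(Rational(27, 905), Mul(Rational(-81, 905), I))) = Add(Rational(3882477, 905), Mul(Rational(-81, 905), I))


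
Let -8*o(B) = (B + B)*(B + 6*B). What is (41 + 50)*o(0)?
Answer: 0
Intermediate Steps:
o(B) = -7*B²/4 (o(B) = -(B + B)*(B + 6*B)/8 = -2*B*7*B/8 = -7*B²/4)
(41 + 50)*o(0) = (41 + 50)*(-7/4*0²) = 91*(-7/4*0) = 91*0 = 0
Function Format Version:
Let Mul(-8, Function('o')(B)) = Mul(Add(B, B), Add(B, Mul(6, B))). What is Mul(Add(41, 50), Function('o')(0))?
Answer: 0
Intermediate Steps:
Function('o')(B) = Mul(Rational(-7, 4), Pow(B, 2)) (Function('o')(B) = Mul(Rational(-1, 8), Mul(Add(B, B), Add(B, Mul(6, B)))) = Mul(Rational(-1, 8), Mul(Mul(2, B), Mul(7, B))) = Mul(Rational(-1, 8), Mul(14, Pow(B, 2))) = Mul(Rational(-7, 4), Pow(B, 2)))
Mul(Add(41, 50), Function('o')(0)) = Mul(Add(41, 50), Mul(Rational(-7, 4), Pow(0, 2))) = Mul(91, Mul(Rational(-7, 4), 0)) = Mul(91, 0) = 0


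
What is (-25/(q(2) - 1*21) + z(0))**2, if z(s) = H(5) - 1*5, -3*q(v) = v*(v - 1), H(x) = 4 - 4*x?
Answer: 66564/169 ≈ 393.87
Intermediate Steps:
q(v) = -v*(-1 + v)/3 (q(v) = -v*(v - 1)/3 = -v*(-1 + v)/3)
z(s) = -21 (z(s) = (4 - 4*5) - 1*5 = (4 - 20) - 5 = -16 - 5 = -21)
(-25/(q(2) - 1*21) + z(0))**2 = (-25/((1/3)*2*(1 - 1*2) - 1*21) - 21)**2 = (-25/((1/3)*2*(1 - 2) - 21) - 21)**2 = (-25/((1/3)*2*(-1) - 21) - 21)**2 = (-25/(-2/3 - 21) - 21)**2 = (-25/(-65/3) - 21)**2 = (-25*(-3/65) - 21)**2 = (15/13 - 21)**2 = (-258/13)**2 = 66564/169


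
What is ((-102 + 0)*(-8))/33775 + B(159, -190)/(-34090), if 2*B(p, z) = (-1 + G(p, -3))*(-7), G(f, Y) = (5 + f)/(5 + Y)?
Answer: 2136723/65793700 ≈ 0.032476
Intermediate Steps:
G(f, Y) = (5 + f)/(5 + Y)
B(p, z) = -21/4 - 7*p/4 (B(p, z) = ((-1 + (5 + p)/(5 - 3))*(-7))/2 = ((-1 + (5 + p)/2)*(-7))/2 = ((-1 + (5/2 + p/2))*(-7))/2 = ((3/2 + p/2)*(-7))/2 = (-21/2 - 7*p/2)/2 = -21/4 - 7*p/4)
((-102 + 0)*(-8))/33775 + B(159, -190)/(-34090) = ((-102 + 0)*(-8))/33775 + (-21/4 - 7/4*159)/(-34090) = -102*(-8)*(1/33775) + (-21/4 - 1113/4)*(-1/34090) = 816*(1/33775) - 567/2*(-1/34090) = 816/33775 + 81/9740 = 2136723/65793700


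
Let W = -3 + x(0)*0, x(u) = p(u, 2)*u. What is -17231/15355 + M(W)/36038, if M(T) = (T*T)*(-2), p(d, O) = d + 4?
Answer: -8395232/7477885 ≈ -1.1227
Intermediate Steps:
p(d, O) = 4 + d
x(u) = u*(4 + u) (x(u) = (4 + u)*u = u*(4 + u))
W = -3 (W = -3 + (0*(4 + 0))*0 = -3 + (0*4)*0 = -3 + 0*0 = -3 + 0 = -3)
M(T) = -2*T² (M(T) = T²*(-2) = -2*T²)
-17231/15355 + M(W)/36038 = -17231/15355 - 2*(-3)²/36038 = -17231*1/15355 - 2*9*(1/36038) = -17231/15355 - 18*1/36038 = -17231/15355 - 9/18019 = -8395232/7477885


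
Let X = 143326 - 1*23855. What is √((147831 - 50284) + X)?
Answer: √217018 ≈ 465.85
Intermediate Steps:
X = 119471 (X = 143326 - 23855 = 119471)
√((147831 - 50284) + X) = √((147831 - 50284) + 119471) = √(97547 + 119471) = √217018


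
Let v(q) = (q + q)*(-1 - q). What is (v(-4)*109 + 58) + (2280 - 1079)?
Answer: -1357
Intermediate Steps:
v(q) = 2*q*(-1 - q) (v(q) = (2*q)*(-1 - q) = 2*q*(-1 - q))
(v(-4)*109 + 58) + (2280 - 1079) = (-2*(-4)*(1 - 4)*109 + 58) + (2280 - 1079) = (-2*(-4)*(-3)*109 + 58) + 1201 = (-24*109 + 58) + 1201 = (-2616 + 58) + 1201 = -2558 + 1201 = -1357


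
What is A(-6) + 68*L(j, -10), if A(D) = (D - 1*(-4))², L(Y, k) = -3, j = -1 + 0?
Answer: -200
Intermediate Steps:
j = -1
A(D) = (4 + D)² (A(D) = (D + 4)² = (4 + D)²)
A(-6) + 68*L(j, -10) = (4 - 6)² + 68*(-3) = (-2)² - 204 = 4 - 204 = -200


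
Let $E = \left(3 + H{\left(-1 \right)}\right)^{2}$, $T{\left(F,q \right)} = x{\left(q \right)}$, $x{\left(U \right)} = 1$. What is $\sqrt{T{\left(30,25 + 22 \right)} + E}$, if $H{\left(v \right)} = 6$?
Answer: $\sqrt{82} \approx 9.0554$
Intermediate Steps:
$T{\left(F,q \right)} = 1$
$E = 81$ ($E = \left(3 + 6\right)^{2} = 9^{2} = 81$)
$\sqrt{T{\left(30,25 + 22 \right)} + E} = \sqrt{1 + 81} = \sqrt{82}$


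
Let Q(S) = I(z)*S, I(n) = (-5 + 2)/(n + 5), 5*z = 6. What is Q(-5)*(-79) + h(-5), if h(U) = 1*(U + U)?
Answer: -6235/31 ≈ -201.13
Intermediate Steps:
z = 6/5 (z = (⅕)*6 = 6/5 ≈ 1.2000)
I(n) = -3/(5 + n)
Q(S) = -15*S/31 (Q(S) = (-3/(5 + 6/5))*S = (-3/31/5)*S = (-3*5/31)*S = -15*S/31)
h(U) = 2*U (h(U) = 1*(2*U) = 2*U)
Q(-5)*(-79) + h(-5) = -15/31*(-5)*(-79) + 2*(-5) = (75/31)*(-79) - 10 = -5925/31 - 10 = -6235/31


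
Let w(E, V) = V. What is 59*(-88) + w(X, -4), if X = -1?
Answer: -5196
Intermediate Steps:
59*(-88) + w(X, -4) = 59*(-88) - 4 = -5192 - 4 = -5196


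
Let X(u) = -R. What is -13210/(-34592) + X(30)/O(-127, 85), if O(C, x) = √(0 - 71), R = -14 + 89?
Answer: 6605/17296 + 75*I*√71/71 ≈ 0.38188 + 8.9009*I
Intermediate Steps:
R = 75
X(u) = -75 (X(u) = -1*75 = -75)
O(C, x) = I*√71 (O(C, x) = √(-71) = I*√71)
-13210/(-34592) + X(30)/O(-127, 85) = -13210/(-34592) - 75*(-I*√71/71) = -13210*(-1/34592) - (-75)*I*√71/71 = 6605/17296 + 75*I*√71/71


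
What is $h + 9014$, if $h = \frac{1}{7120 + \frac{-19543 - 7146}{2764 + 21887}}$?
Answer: $\frac{1581852741685}{175488431} \approx 9014.0$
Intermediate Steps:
$h = \frac{24651}{175488431}$ ($h = \frac{1}{7120 - \frac{26689}{24651}} = \frac{1}{\frac{175488431}{24651}} = \frac{24651}{175488431} \approx 0.00014047$)
$h + 9014 = \frac{24651}{175488431} + 9014 = \frac{1581852741685}{175488431}$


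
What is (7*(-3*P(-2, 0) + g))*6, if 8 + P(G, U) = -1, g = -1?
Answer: 1092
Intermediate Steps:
P(G, U) = -9 (P(G, U) = -8 - 1 = -9)
(7*(-3*P(-2, 0) + g))*6 = (7*(-3*(-9) - 1))*6 = (7*(27 - 1))*6 = (7*26)*6 = 182*6 = 1092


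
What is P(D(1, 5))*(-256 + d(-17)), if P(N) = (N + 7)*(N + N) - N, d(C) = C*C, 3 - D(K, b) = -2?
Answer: 3795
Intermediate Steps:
D(K, b) = 5 (D(K, b) = 3 - 1*(-2) = 3 + 2 = 5)
d(C) = C**2
P(N) = -N + 2*N*(7 + N) (P(N) = (7 + N)*(2*N) - N = 2*N*(7 + N) - N = -N + 2*N*(7 + N))
P(D(1, 5))*(-256 + d(-17)) = (5*(13 + 2*5))*(-256 + (-17)**2) = (5*(13 + 10))*(-256 + 289) = (5*23)*33 = 115*33 = 3795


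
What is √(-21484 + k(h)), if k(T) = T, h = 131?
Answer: I*√21353 ≈ 146.13*I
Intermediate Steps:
√(-21484 + k(h)) = √(-21484 + 131) = √(-21353) = I*√21353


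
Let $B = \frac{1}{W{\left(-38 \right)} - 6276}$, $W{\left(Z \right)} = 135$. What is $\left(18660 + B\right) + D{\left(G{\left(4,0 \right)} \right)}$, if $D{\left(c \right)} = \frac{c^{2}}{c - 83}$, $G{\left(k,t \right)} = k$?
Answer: $\frac{9052595405}{485139} \approx 18660.0$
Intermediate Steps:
$D{\left(c \right)} = \frac{c^{2}}{-83 + c}$
$B = - \frac{1}{6141}$ ($B = \frac{1}{135 - 6276} = \frac{1}{-6141} = - \frac{1}{6141} \approx -0.00016284$)
$\left(18660 + B\right) + D{\left(G{\left(4,0 \right)} \right)} = \left(18660 - \frac{1}{6141}\right) + \frac{4^{2}}{-83 + 4} = \frac{114591059}{6141} + \frac{16}{-79} = \frac{114591059}{6141} + 16 \left(- \frac{1}{79}\right) = \frac{114591059}{6141} - \frac{16}{79} = \frac{9052595405}{485139}$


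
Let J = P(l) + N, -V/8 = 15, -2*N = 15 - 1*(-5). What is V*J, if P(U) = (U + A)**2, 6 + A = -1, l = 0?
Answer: -4680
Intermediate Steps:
N = -10 (N = -(15 - 1*(-5))/2 = -(15 + 5)/2 = -1/2*20 = -10)
A = -7 (A = -6 - 1 = -7)
V = -120 (V = -8*15 = -120)
P(U) = (-7 + U)**2 (P(U) = (U - 7)**2 = (-7 + U)**2)
J = 39 (J = (-7 + 0)**2 - 10 = (-7)**2 - 10 = 49 - 10 = 39)
V*J = -120*39 = -4680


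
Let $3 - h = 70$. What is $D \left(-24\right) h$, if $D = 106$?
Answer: $170448$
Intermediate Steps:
$h = -67$ ($h = 3 - 70 = -67$)
$D \left(-24\right) h = 106 \left(-24\right) \left(-67\right) = \left(-2544\right) \left(-67\right) = 170448$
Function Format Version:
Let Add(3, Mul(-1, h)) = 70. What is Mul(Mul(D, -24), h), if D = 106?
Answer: 170448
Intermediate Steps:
h = -67 (h = Add(3, Mul(-1, 70)) = Add(3, -70) = -67)
Mul(Mul(D, -24), h) = Mul(Mul(106, -24), -67) = Mul(-2544, -67) = 170448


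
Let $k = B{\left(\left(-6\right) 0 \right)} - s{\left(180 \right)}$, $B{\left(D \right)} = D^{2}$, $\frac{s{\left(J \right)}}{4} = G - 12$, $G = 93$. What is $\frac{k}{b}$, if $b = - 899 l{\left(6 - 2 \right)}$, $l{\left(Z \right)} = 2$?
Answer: $\frac{162}{899} \approx 0.1802$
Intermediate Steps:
$s{\left(J \right)} = 324$ ($s{\left(J \right)} = 4 \left(93 - 12\right) = 4 \cdot 81 = 324$)
$k = -324$ ($k = \left(\left(-6\right) 0\right)^{2} - 324 = 0^{2} - 324 = 0 - 324 = -324$)
$b = -1798$ ($b = \left(-899\right) 2 = -1798$)
$\frac{k}{b} = - \frac{324}{-1798} = \left(-324\right) \left(- \frac{1}{1798}\right) = \frac{162}{899}$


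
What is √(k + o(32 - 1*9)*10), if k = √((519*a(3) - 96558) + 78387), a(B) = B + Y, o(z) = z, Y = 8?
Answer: √(230 + I*√12462) ≈ 15.583 + 3.5819*I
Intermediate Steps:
a(B) = 8 + B (a(B) = B + 8 = 8 + B)
k = I*√12462 (k = √((519*(8 + 3) - 96558) + 78387) = √((519*11 - 96558) + 78387) = √((5709 - 96558) + 78387) = √(-90849 + 78387) = √(-12462) = I*√12462 ≈ 111.63*I)
√(k + o(32 - 1*9)*10) = √(I*√12462 + (32 - 1*9)*10) = √(I*√12462 + (32 - 9)*10) = √(I*√12462 + 23*10) = √(I*√12462 + 230) = √(230 + I*√12462)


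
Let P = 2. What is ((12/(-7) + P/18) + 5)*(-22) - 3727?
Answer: -239509/63 ≈ -3801.7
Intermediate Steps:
((12/(-7) + P/18) + 5)*(-22) - 3727 = ((12/(-7) + 2/18) + 5)*(-22) - 3727 = ((12*(-1/7) + 2*(1/18)) + 5)*(-22) - 3727 = ((-12/7 + 1/9) + 5)*(-22) - 3727 = (-101/63 + 5)*(-22) - 3727 = (214/63)*(-22) - 3727 = -4708/63 - 3727 = -239509/63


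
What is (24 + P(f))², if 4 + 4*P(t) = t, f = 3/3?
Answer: 8649/16 ≈ 540.56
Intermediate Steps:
f = 1 (f = 3*(⅓) = 1)
P(t) = -1 + t/4
(24 + P(f))² = (24 + (-1 + (¼)*1))² = (24 + (-1 + ¼))² = (24 - ¾)² = (93/4)² = 8649/16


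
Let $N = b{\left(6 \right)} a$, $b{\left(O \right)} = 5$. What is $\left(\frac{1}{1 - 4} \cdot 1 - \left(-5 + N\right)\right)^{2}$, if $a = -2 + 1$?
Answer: $\frac{841}{9} \approx 93.444$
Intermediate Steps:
$a = -1$
$N = -5$ ($N = 5 \left(-1\right) = -5$)
$\left(\frac{1}{1 - 4} \cdot 1 - \left(-5 + N\right)\right)^{2} = \left(\frac{1}{1 - 4} \cdot 1 + \left(5 - -5\right)\right)^{2} = \left(\frac{1}{-3} \cdot 1 + \left(5 + 5\right)\right)^{2} = \left(\left(- \frac{1}{3}\right) 1 + 10\right)^{2} = \left(- \frac{1}{3} + 10\right)^{2} = \left(\frac{29}{3}\right)^{2} = \frac{841}{9}$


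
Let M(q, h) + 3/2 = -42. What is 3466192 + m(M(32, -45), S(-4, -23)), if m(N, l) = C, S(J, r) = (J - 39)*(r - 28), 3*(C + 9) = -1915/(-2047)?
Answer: 21285831718/6141 ≈ 3.4662e+6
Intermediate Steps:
M(q, h) = -87/2 (M(q, h) = -3/2 - 42 = -87/2)
C = -53354/6141 (C = -9 + (-1915/(-2047))/3 = -9 + (-1915*(-1/2047))/3 = -9 + (⅓)*(1915/2047) = -9 + 1915/6141 = -53354/6141 ≈ -8.6882)
S(J, r) = (-39 + J)*(-28 + r)
m(N, l) = -53354/6141
3466192 + m(M(32, -45), S(-4, -23)) = 3466192 - 53354/6141 = 21285831718/6141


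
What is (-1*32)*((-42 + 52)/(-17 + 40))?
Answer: -320/23 ≈ -13.913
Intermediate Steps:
(-1*32)*((-42 + 52)/(-17 + 40)) = -320/23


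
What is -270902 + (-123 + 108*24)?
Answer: -268433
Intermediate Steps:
-270902 + (-123 + 108*24) = -270902 + (-123 + 2592) = -270902 + 2469 = -268433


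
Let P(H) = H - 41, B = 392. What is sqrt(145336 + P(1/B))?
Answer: sqrt(113911282)/28 ≈ 381.18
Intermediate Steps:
P(H) = -41 + H
sqrt(145336 + P(1/B)) = sqrt(145336 + (-41 + 1/392)) = sqrt(145336 - 16071/392) = sqrt(56955641/392) = sqrt(113911282)/28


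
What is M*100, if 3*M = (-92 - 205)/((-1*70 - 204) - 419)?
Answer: 100/7 ≈ 14.286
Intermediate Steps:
M = ⅐ (M = ((-92 - 205)/((-1*70 - 204) - 419))/3 = (-297/((-70 - 204) - 419))/3 = (-297/(-274 - 419))/3 = (-297/(-693))/3 = (-297*(-1/693))/3 = (⅓)*(3/7) = ⅐ ≈ 0.14286)
M*100 = (⅐)*100 = 100/7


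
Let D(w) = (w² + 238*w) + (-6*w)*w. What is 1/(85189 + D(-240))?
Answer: -1/259931 ≈ -3.8472e-6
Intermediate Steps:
D(w) = -5*w² + 238*w (D(w) = (w² + 238*w) - 6*w² = -5*w² + 238*w)
1/(85189 + D(-240)) = 1/(85189 - 240*(238 - 5*(-240))) = 1/(85189 - 240*(238 + 1200)) = 1/(85189 - 240*1438) = 1/(85189 - 345120) = 1/(-259931) = -1/259931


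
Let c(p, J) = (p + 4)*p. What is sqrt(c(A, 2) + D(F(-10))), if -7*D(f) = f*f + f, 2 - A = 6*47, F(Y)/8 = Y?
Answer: 4*sqrt(233905)/7 ≈ 276.36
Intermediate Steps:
F(Y) = 8*Y
A = -280 (A = 2 - 6*47 = 2 - 1*282 = 2 - 282 = -280)
c(p, J) = p*(4 + p) (c(p, J) = (4 + p)*p = p*(4 + p))
D(f) = -f/7 - f**2/7 (D(f) = -(f*f + f)/7 = -(f**2 + f)/7 = -(f + f**2)/7 = -f/7 - f**2/7)
sqrt(c(A, 2) + D(F(-10))) = sqrt(-280*(4 - 280) - 8*(-10)*(1 + 8*(-10))/7) = sqrt(-280*(-276) - 1/7*(-80)*(1 - 80)) = sqrt(77280 - 1/7*(-80)*(-79)) = sqrt(77280 - 6320/7) = sqrt(534640/7) = 4*sqrt(233905)/7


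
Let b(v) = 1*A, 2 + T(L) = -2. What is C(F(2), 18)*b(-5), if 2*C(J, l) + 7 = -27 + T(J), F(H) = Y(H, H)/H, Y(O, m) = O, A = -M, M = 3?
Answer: 57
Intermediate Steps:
T(L) = -4 (T(L) = -2 - 2 = -4)
A = -3 (A = -1*3 = -3)
b(v) = -3 (b(v) = 1*(-3) = -3)
F(H) = 1 (F(H) = H/H = 1)
C(J, l) = -19 (C(J, l) = -7/2 + (-27 - 4)/2 = -7/2 + (1/2)*(-31) = -7/2 - 31/2 = -19)
C(F(2), 18)*b(-5) = -19*(-3) = 57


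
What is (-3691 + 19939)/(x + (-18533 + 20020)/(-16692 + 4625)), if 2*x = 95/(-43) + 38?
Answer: 16861556976/18443231 ≈ 914.24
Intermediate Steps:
x = 1539/86 (x = (95/(-43) + 38)/2 = (-1/43*95 + 38)/2 = (-95/43 + 38)/2 = (½)*(1539/43) = 1539/86 ≈ 17.895)
(-3691 + 19939)/(x + (-18533 + 20020)/(-16692 + 4625)) = (-3691 + 19939)/(1539/86 + (-18533 + 20020)/(-16692 + 4625)) = 16248/(1539/86 + 1487/(-12067)) = 16248/(1539/86 + 1487*(-1/12067)) = 16248/(1539/86 - 1487/12067) = 16248/(18443231/1037762) = 16248*(1037762/18443231) = 16861556976/18443231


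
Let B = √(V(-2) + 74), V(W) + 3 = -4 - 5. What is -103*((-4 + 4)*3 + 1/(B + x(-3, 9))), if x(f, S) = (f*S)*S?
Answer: 25029/58987 + 103*√62/58987 ≈ 0.43806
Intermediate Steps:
V(W) = -12 (V(W) = -3 + (-4 - 5) = -3 - 9 = -12)
x(f, S) = f*S² (x(f, S) = (S*f)*S = f*S²)
B = √62 (B = √(-12 + 74) = √62 ≈ 7.8740)
-103*((-4 + 4)*3 + 1/(B + x(-3, 9))) = -103*((-4 + 4)*3 + 1/(√62 - 3*9²)) = -103*(0*3 + 1/(√62 - 3*81)) = -103*(0 + 1/(√62 - 243)) = -103*(0 + 1/(-243 + √62)) = -103/(-243 + √62)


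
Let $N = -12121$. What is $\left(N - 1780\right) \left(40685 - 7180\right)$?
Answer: $-465753005$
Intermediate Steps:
$\left(N - 1780\right) \left(40685 - 7180\right) = \left(-12121 - 1780\right) \left(40685 - 7180\right) = \left(-13901\right) 33505 = -465753005$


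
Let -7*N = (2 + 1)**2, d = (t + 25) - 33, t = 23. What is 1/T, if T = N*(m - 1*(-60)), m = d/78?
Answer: -182/14085 ≈ -0.012922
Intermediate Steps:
d = 15 (d = (23 + 25) - 33 = 48 - 33 = 15)
m = 5/26 (m = 15/78 = 15*(1/78) = 5/26 ≈ 0.19231)
N = -9/7 (N = -(2 + 1)**2/7 = -1/7*3**2 = -1/7*9 = -9/7 ≈ -1.2857)
T = -14085/182 (T = -9*(5/26 - 1*(-60))/7 = -9*(5/26 + 60)/7 = -9/7*1565/26 = -14085/182 ≈ -77.390)
1/T = 1/(-14085/182) = -182/14085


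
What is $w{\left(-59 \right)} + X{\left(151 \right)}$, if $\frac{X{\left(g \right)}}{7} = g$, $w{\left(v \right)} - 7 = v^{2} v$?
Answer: $-204315$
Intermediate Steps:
$w{\left(v \right)} = 7 + v^{3}$ ($w{\left(v \right)} = 7 + v^{2} v = 7 + v^{3}$)
$X{\left(g \right)} = 7 g$
$w{\left(-59 \right)} + X{\left(151 \right)} = \left(7 + \left(-59\right)^{3}\right) + 7 \cdot 151 = \left(7 - 205379\right) + 1057 = -205372 + 1057 = -204315$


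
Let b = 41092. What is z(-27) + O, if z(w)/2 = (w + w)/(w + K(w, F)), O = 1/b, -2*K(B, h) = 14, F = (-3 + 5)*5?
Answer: 2218985/698564 ≈ 3.1765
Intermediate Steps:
F = 10 (F = 2*5 = 10)
K(B, h) = -7 (K(B, h) = -1/2*14 = -7)
O = 1/41092 ≈ 2.4336e-5
z(w) = 4*w/(-7 + w) (z(w) = 2*((w + w)/(w - 7)) = 2*((2*w)/(-7 + w)) = 2*(2*w/(-7 + w)) = 4*w/(-7 + w))
z(-27) + O = 4*(-27)/(-7 - 27) + 1/41092 = 4*(-27)/(-34) + 1/41092 = 4*(-27)*(-1/34) + 1/41092 = 54/17 + 1/41092 = 2218985/698564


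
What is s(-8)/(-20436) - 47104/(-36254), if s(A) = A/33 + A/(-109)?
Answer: 432819578600/333121202271 ≈ 1.2993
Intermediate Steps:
s(A) = 76*A/3597 (s(A) = A*(1/33) + A*(-1/109) = A/33 - A/109 = 76*A/3597)
s(-8)/(-20436) - 47104/(-36254) = ((76/3597)*(-8))/(-20436) - 47104/(-36254) = -608/3597*(-1/20436) - 47104*(-1/36254) = 152/18377073 + 23552/18127 = 432819578600/333121202271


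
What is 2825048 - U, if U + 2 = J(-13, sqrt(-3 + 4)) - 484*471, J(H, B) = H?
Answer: 3053027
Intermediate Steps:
U = -227979 (U = -2 + (-13 - 484*471) = -2 + (-13 - 227964) = -2 - 227977 = -227979)
2825048 - U = 2825048 - 1*(-227979) = 2825048 + 227979 = 3053027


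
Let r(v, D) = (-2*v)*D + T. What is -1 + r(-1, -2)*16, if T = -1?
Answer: -81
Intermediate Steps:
r(v, D) = -1 - 2*D*v (r(v, D) = (-2*v)*D - 1 = -2*D*v - 1 = -1 - 2*D*v)
-1 + r(-1, -2)*16 = -1 + (-1 - 2*(-2)*(-1))*16 = -1 + (-1 - 4)*16 = -1 - 5*16 = -1 - 80 = -81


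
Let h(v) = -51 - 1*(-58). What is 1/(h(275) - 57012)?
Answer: -1/57005 ≈ -1.7542e-5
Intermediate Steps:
h(v) = 7 (h(v) = -51 + 58 = 7)
1/(h(275) - 57012) = 1/(7 - 57012) = 1/(-57005) = -1/57005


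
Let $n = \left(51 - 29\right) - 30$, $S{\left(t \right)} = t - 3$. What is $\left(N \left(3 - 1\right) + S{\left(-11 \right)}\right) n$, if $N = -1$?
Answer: $128$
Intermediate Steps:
$S{\left(t \right)} = -3 + t$
$n = -8$ ($n = 22 - 30 = -8$)
$\left(N \left(3 - 1\right) + S{\left(-11 \right)}\right) n = \left(- (3 - 1) - 14\right) \left(-8\right) = \left(\left(-1\right) 2 - 14\right) \left(-8\right) = \left(-2 - 14\right) \left(-8\right) = \left(-16\right) \left(-8\right) = 128$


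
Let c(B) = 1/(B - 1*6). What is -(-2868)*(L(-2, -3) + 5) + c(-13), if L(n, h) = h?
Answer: 108983/19 ≈ 5735.9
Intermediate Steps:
c(B) = 1/(-6 + B) (c(B) = 1/(B - 6) = 1/(-6 + B))
-(-2868)*(L(-2, -3) + 5) + c(-13) = -(-2868)*(-3 + 5) + 1/(-6 - 13) = -(-2868)*2 + 1/(-19) = -478*(-12) - 1/19 = 5736 - 1/19 = 108983/19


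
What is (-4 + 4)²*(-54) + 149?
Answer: 149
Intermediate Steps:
(-4 + 4)²*(-54) + 149 = 0²*(-54) + 149 = 0*(-54) + 149 = 0 + 149 = 149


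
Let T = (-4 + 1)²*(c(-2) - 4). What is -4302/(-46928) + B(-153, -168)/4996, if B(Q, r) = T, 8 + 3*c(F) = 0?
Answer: 2334639/29306536 ≈ 0.079663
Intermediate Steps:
c(F) = -8/3 (c(F) = -8/3 + (⅓)*0 = -8/3 + 0 = -8/3)
T = -60 (T = (-4 + 1)²*(-8/3 - 4) = (-3)²*(-20/3) = 9*(-20/3) = -60)
B(Q, r) = -60
-4302/(-46928) + B(-153, -168)/4996 = -4302/(-46928) - 60/4996 = -4302*(-1/46928) - 60*1/4996 = 2151/23464 - 15/1249 = 2334639/29306536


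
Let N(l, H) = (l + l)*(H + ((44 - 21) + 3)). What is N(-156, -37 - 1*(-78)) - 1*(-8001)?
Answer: -12903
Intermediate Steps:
N(l, H) = 2*l*(26 + H) (N(l, H) = (2*l)*(H + (23 + 3)) = (2*l)*(H + 26) = (2*l)*(26 + H) = 2*l*(26 + H))
N(-156, -37 - 1*(-78)) - 1*(-8001) = 2*(-156)*(26 + (-37 - 1*(-78))) - 1*(-8001) = 2*(-156)*(26 + (-37 + 78)) + 8001 = 2*(-156)*(26 + 41) + 8001 = 2*(-156)*67 + 8001 = -20904 + 8001 = -12903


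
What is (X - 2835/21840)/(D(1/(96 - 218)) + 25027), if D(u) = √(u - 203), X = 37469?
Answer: 2379592312135/1589428125064 - 1558705*I*√3021574/3178856250128 ≈ 1.4971 - 0.00085233*I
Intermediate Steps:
D(u) = √(-203 + u)
(X - 2835/21840)/(D(1/(96 - 218)) + 25027) = (37469 - 2835/21840)/(√(-203 + 1/(96 - 218)) + 25027) = (37469 - 2835*1/21840)/(√(-203 + 1/(-122)) + 25027) = (37469 - 27/208)/(√(-203 - 1/122) + 25027) = 7793525/(208*(√(-24767/122) + 25027)) = 7793525/(208*(I*√3021574/122 + 25027)) = 7793525/(208*(25027 + I*√3021574/122))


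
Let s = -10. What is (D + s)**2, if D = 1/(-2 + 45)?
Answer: 184041/1849 ≈ 99.535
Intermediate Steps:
D = 1/43 ≈ 0.023256
(D + s)**2 = (1/43 - 10)**2 = (-429/43)**2 = 184041/1849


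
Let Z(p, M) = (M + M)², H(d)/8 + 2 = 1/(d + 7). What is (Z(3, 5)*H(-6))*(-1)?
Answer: 800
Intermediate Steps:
H(d) = -16 + 8/(7 + d) (H(d) = -16 + 8/(d + 7) = -16 + 8/(7 + d))
Z(p, M) = 4*M² (Z(p, M) = (2*M)² = 4*M²)
(Z(3, 5)*H(-6))*(-1) = ((4*5²)*(8*(-13 - 2*(-6))/(7 - 6)))*(-1) = ((4*25)*(8*(-13 + 12)/1))*(-1) = (100*(8*1*(-1)))*(-1) = (100*(-8))*(-1) = -800*(-1) = 800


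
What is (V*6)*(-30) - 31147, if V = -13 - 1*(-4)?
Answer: -29527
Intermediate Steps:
V = -9 (V = -13 + 4 = -9)
(V*6)*(-30) - 31147 = -9*6*(-30) - 31147 = -54*(-30) - 31147 = 1620 - 31147 = -29527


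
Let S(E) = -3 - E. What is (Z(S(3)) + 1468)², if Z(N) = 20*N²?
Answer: 4787344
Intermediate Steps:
(Z(S(3)) + 1468)² = (20*(-3 - 1*3)² + 1468)² = (20*(-3 - 3)² + 1468)² = (20*(-6)² + 1468)² = (20*36 + 1468)² = (720 + 1468)² = 2188² = 4787344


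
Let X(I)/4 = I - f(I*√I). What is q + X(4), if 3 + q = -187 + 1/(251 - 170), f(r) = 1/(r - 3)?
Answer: -70789/405 ≈ -174.79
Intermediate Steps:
f(r) = 1/(-3 + r)
q = -15389/81 (q = -3 + (-187 + 1/(251 - 170)) = -3 + (-187 + 1/81) = -3 - 15146/81 = -15389/81 ≈ -189.99)
X(I) = -4/(-3 + I^(3/2)) + 4*I (X(I) = 4*(I - 1/(-3 + I*√I)) = 4*(I - 1/(-3 + I^(3/2))) = -4/(-3 + I^(3/2)) + 4*I)
q + X(4) = -15389/81 + 4*(-1 + 4*(-3 + 4^(3/2)))/(-3 + 4^(3/2)) = -15389/81 + 4*(-1 + 4*(-3 + 8))/(-3 + 8) = -15389/81 + 4*(-1 + 4*5)/5 = -15389/81 + 4*(⅕)*(-1 + 20) = -15389/81 + 4*(⅕)*19 = -15389/81 + 76/5 = -70789/405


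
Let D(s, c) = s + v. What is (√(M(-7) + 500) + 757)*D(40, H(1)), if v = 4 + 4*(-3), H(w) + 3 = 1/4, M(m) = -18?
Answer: 24224 + 32*√482 ≈ 24927.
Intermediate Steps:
H(w) = -11/4 (H(w) = -3 + 1/4 = -3 + ¼ = -11/4)
v = -8 (v = 4 - 12 = -8)
D(s, c) = -8 + s (D(s, c) = s - 8 = -8 + s)
(√(M(-7) + 500) + 757)*D(40, H(1)) = (√(-18 + 500) + 757)*(-8 + 40) = (√482 + 757)*32 = (757 + √482)*32 = 24224 + 32*√482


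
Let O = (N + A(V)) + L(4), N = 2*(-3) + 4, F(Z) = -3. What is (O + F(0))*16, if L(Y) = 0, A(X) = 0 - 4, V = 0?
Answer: -144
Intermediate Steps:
N = -2 (N = -6 + 4 = -2)
A(X) = -4
O = -6 (O = (-2 - 4) + 0 = -6 + 0 = -6)
(O + F(0))*16 = (-6 - 3)*16 = -9*16 = -144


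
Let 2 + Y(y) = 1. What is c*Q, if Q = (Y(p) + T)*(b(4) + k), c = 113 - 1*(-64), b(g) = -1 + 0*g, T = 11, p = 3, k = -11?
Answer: -21240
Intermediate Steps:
Y(y) = -1 (Y(y) = -2 + 1 = -1)
b(g) = -1 (b(g) = -1 + 0 = -1)
c = 177 (c = 113 + 64 = 177)
Q = -120 (Q = (-1 + 11)*(-1 - 11) = 10*(-12) = -120)
c*Q = 177*(-120) = -21240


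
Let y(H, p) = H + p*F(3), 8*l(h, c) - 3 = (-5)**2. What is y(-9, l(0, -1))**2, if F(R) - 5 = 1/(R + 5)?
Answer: 20449/256 ≈ 79.879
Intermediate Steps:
l(h, c) = 7/2 (l(h, c) = 3/8 + (1/8)*(-5)**2 = 3/8 + (1/8)*25 = 3/8 + 25/8 = 7/2)
F(R) = 5 + 1/(5 + R) (F(R) = 5 + 1/(R + 5) = 5 + 1/(5 + R))
y(H, p) = H + 41*p/8 (y(H, p) = H + p*((26 + 5*3)/(5 + 3)) = H + p*((26 + 15)/8) = H + p*((1/8)*41) = H + p*(41/8) = H + 41*p/8)
y(-9, l(0, -1))**2 = (-9 + (41/8)*(7/2))**2 = (-9 + 287/16)**2 = (143/16)**2 = 20449/256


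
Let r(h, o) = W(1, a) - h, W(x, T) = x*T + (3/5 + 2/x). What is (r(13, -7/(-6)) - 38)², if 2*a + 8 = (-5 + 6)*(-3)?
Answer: 290521/100 ≈ 2905.2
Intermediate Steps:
a = -11/2 (a = -4 + ((-5 + 6)*(-3))/2 = -4 + (1*(-3))/2 = -4 + (½)*(-3) = -4 - 3/2 = -11/2 ≈ -5.5000)
W(x, T) = ⅗ + 2/x + T*x (W(x, T) = T*x + (3*(⅕) + 2/x) = T*x + (⅗ + 2/x) = ⅗ + 2/x + T*x)
r(h, o) = -29/10 - h (r(h, o) = (⅗ + 2/1 - 11/2*1) - h = (⅗ + 2*1 - 11/2) - h = (⅗ + 2 - 11/2) - h = -29/10 - h)
(r(13, -7/(-6)) - 38)² = ((-29/10 - 1*13) - 38)² = ((-29/10 - 13) - 38)² = (-159/10 - 38)² = (-539/10)² = 290521/100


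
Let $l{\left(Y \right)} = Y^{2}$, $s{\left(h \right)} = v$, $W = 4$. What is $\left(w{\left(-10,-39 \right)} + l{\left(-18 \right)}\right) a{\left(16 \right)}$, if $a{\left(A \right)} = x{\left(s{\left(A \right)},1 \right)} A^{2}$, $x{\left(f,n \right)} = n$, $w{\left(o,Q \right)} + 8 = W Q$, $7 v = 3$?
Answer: $40960$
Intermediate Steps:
$v = \frac{3}{7}$ ($v = \frac{1}{7} \cdot 3 = \frac{3}{7} \approx 0.42857$)
$s{\left(h \right)} = \frac{3}{7}$
$w{\left(o,Q \right)} = -8 + 4 Q$
$a{\left(A \right)} = A^{2}$ ($a{\left(A \right)} = 1 A^{2} = A^{2}$)
$\left(w{\left(-10,-39 \right)} + l{\left(-18 \right)}\right) a{\left(16 \right)} = \left(\left(-8 + 4 \left(-39\right)\right) + \left(-18\right)^{2}\right) 16^{2} = \left(\left(-8 - 156\right) + 324\right) 256 = \left(-164 + 324\right) 256 = 160 \cdot 256 = 40960$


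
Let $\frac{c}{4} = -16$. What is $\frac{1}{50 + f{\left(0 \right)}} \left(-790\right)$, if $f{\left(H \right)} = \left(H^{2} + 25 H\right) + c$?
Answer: $\frac{395}{7} \approx 56.429$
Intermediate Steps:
$c = -64$ ($c = 4 \left(-16\right) = -64$)
$f{\left(H \right)} = -64 + H^{2} + 25 H$ ($f{\left(H \right)} = \left(H^{2} + 25 H\right) - 64 = -64 + H^{2} + 25 H$)
$\frac{1}{50 + f{\left(0 \right)}} \left(-790\right) = \frac{1}{50 + \left(-64 + 0^{2} + 25 \cdot 0\right)} \left(-790\right) = \frac{1}{50 + \left(-64 + 0 + 0\right)} \left(-790\right) = \frac{1}{50 - 64} \left(-790\right) = \frac{1}{-14} \left(-790\right) = \left(- \frac{1}{14}\right) \left(-790\right) = \frac{395}{7}$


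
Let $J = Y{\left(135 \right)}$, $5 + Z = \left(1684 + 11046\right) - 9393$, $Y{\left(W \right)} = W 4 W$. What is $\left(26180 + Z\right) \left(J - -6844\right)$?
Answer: $2353404928$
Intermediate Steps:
$Y{\left(W \right)} = 4 W^{2}$ ($Y{\left(W \right)} = 4 W W = 4 W^{2}$)
$Z = 3332$ ($Z = -5 + \left(\left(1684 + 11046\right) - 9393\right) = -5 + \left(12730 - 9393\right) = -5 + 3337 = 3332$)
$J = 72900$ ($J = 4 \cdot 135^{2} = 4 \cdot 18225 = 72900$)
$\left(26180 + Z\right) \left(J - -6844\right) = \left(26180 + 3332\right) \left(72900 - -6844\right) = 29512 \left(72900 + 6844\right) = 29512 \cdot 79744 = 2353404928$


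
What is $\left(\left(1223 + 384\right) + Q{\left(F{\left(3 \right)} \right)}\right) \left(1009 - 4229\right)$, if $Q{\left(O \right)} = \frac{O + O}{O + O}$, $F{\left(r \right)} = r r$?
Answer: $-5177760$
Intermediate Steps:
$F{\left(r \right)} = r^{2}$
$Q{\left(O \right)} = 1$ ($Q{\left(O \right)} = \frac{2 O}{2 O} = 2 O \frac{1}{2 O} = 1$)
$\left(\left(1223 + 384\right) + Q{\left(F{\left(3 \right)} \right)}\right) \left(1009 - 4229\right) = \left(\left(1223 + 384\right) + 1\right) \left(1009 - 4229\right) = \left(1607 + 1\right) \left(-3220\right) = 1608 \left(-3220\right) = -5177760$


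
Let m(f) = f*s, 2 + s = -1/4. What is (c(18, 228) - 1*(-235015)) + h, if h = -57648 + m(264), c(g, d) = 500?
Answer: 177273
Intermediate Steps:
s = -9/4 (s = -2 - 1/4 = -2 - 1*¼ = -2 - ¼ = -9/4 ≈ -2.2500)
m(f) = -9*f/4 (m(f) = f*(-9/4) = -9*f/4)
h = -58242 (h = -57648 - 9/4*264 = -57648 - 594 = -58242)
(c(18, 228) - 1*(-235015)) + h = (500 - 1*(-235015)) - 58242 = (500 + 235015) - 58242 = 235515 - 58242 = 177273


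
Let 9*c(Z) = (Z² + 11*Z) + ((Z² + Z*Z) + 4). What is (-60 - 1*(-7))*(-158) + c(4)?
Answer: 25154/3 ≈ 8384.7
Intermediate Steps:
c(Z) = 4/9 + Z²/3 + 11*Z/9 (c(Z) = ((Z² + 11*Z) + ((Z² + Z*Z) + 4))/9 = ((Z² + 11*Z) + ((Z² + Z²) + 4))/9 = ((Z² + 11*Z) + (2*Z² + 4))/9 = ((Z² + 11*Z) + (4 + 2*Z²))/9 = (4 + 3*Z² + 11*Z)/9 = 4/9 + Z²/3 + 11*Z/9)
(-60 - 1*(-7))*(-158) + c(4) = (-60 - 1*(-7))*(-158) + (4/9 + (⅓)*4² + (11/9)*4) = (-60 + 7)*(-158) + (4/9 + (⅓)*16 + 44/9) = -53*(-158) + (4/9 + 16/3 + 44/9) = 8374 + 32/3 = 25154/3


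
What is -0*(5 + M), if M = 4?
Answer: 0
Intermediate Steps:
-0*(5 + M) = -0*(5 + 4) = -0*9 = -84*0 = 0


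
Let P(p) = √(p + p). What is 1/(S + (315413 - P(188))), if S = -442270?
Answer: -126857/16092698073 + 2*√94/16092698073 ≈ -7.8817e-6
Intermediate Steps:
P(p) = √2*√p (P(p) = √(2*p) = √2*√p)
1/(S + (315413 - P(188))) = 1/(-442270 + (315413 - √2*√188)) = 1/(-442270 + (315413 - √2*2*√47)) = 1/(-442270 + (315413 - 2*√94)) = 1/(-126857 - 2*√94)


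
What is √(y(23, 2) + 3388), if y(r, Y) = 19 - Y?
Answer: √3405 ≈ 58.352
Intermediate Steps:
√(y(23, 2) + 3388) = √((19 - 1*2) + 3388) = √((19 - 2) + 3388) = √(17 + 3388) = √3405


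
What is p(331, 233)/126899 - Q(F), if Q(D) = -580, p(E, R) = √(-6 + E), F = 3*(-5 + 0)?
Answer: 580 + 5*√13/126899 ≈ 580.00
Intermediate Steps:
F = -15 (F = 3*(-5) = -15)
p(331, 233)/126899 - Q(F) = √(-6 + 331)/126899 - 1*(-580) = √325*(1/126899) + 580 = (5*√13)*(1/126899) + 580 = 5*√13/126899 + 580 = 580 + 5*√13/126899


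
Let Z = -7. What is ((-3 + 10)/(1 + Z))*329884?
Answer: -1154594/3 ≈ -3.8486e+5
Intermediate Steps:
((-3 + 10)/(1 + Z))*329884 = ((-3 + 10)/(1 - 7))*329884 = (7/(-6))*329884 = (7*(-⅙))*329884 = -7/6*329884 = -1154594/3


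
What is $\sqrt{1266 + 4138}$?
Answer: $2 \sqrt{1351} \approx 73.512$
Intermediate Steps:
$\sqrt{1266 + 4138} = \sqrt{5404} = 2 \sqrt{1351}$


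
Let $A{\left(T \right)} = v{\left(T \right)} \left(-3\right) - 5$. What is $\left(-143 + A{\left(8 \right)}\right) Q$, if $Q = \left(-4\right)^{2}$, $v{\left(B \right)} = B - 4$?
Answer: $-2560$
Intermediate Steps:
$v{\left(B \right)} = -4 + B$
$Q = 16$
$A{\left(T \right)} = 7 - 3 T$ ($A{\left(T \right)} = \left(-4 + T\right) \left(-3\right) - 5 = \left(12 - 3 T\right) - 5 = 7 - 3 T$)
$\left(-143 + A{\left(8 \right)}\right) Q = \left(-143 + \left(7 - 24\right)\right) 16 = \left(-143 - 17\right) 16 = \left(-160\right) 16 = -2560$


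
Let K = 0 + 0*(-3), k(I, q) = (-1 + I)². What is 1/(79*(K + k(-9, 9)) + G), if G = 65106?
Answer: 1/73006 ≈ 1.3697e-5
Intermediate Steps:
K = 0 (K = 0 + 0 = 0)
1/(79*(K + k(-9, 9)) + G) = 1/(79*(0 + (-1 - 9)²) + 65106) = 1/(79*(0 + (-10)²) + 65106) = 1/(79*(0 + 100) + 65106) = 1/(79*100 + 65106) = 1/(7900 + 65106) = 1/73006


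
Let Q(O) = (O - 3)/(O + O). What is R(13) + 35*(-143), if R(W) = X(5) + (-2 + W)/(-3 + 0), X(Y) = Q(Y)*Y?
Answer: -15023/3 ≈ -5007.7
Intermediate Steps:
Q(O) = (-3 + O)/(2*O) (Q(O) = (-3 + O)/((2*O)) = (-3 + O)*(1/(2*O)) = (-3 + O)/(2*O))
X(Y) = -3/2 + Y/2 (X(Y) = ((-3 + Y)/(2*Y))*Y = -3/2 + Y/2)
R(W) = 5/3 - W/3 (R(W) = (-3/2 + (½)*5) + (-2 + W)/(-3 + 0) = (-3/2 + 5/2) + (-2 + W)/(-3) = 1 + (-2 + W)*(-⅓) = 1 + (⅔ - W/3) = 5/3 - W/3)
R(13) + 35*(-143) = (5/3 - ⅓*13) + 35*(-143) = (5/3 - 13/3) - 5005 = -8/3 - 5005 = -15023/3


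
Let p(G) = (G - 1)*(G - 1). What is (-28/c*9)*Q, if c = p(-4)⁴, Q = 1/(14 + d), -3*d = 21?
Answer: -36/390625 ≈ -9.2160e-5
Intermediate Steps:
d = -7 (d = -⅓*21 = -7)
Q = ⅐ (Q = 1/(14 - 7) = 1/7 = ⅐ ≈ 0.14286)
p(G) = (-1 + G)² (p(G) = (-1 + G)*(-1 + G) = (-1 + G)²)
c = 390625 (c = ((-1 - 4)²)⁴ = ((-5)²)⁴ = 25⁴ = 390625)
(-28/c*9)*Q = (-28/390625*9)*(⅐) = (-28*1/390625*9)*(⅐) = -28/390625*9*(⅐) = -252/390625*⅐ = -36/390625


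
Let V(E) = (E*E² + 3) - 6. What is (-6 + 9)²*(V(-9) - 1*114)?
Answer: -7614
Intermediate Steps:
V(E) = -3 + E³ (V(E) = (E³ + 3) - 6 = (3 + E³) - 6 = -3 + E³)
(-6 + 9)²*(V(-9) - 1*114) = (-6 + 9)²*((-3 + (-9)³) - 1*114) = 3²*((-3 - 729) - 114) = 9*(-732 - 114) = 9*(-846) = -7614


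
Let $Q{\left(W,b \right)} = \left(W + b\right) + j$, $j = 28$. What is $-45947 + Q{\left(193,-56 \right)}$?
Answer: $-45782$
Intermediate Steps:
$Q{\left(W,b \right)} = 28 + W + b$ ($Q{\left(W,b \right)} = \left(W + b\right) + 28 = 28 + W + b$)
$-45947 + Q{\left(193,-56 \right)} = -45947 + \left(28 + 193 - 56\right) = -45947 + 165 = -45782$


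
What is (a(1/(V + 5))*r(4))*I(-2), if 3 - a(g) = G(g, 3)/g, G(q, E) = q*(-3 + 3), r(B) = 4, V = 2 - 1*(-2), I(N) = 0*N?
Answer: 0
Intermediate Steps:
I(N) = 0
V = 4 (V = 2 + 2 = 4)
G(q, E) = 0 (G(q, E) = q*0 = 0)
a(g) = 3 (a(g) = 3 - 0/g = 3 - 1*0 = 3 + 0 = 3)
(a(1/(V + 5))*r(4))*I(-2) = (3*4)*0 = 12*0 = 0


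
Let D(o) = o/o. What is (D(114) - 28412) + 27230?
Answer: -1181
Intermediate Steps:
D(o) = 1
(D(114) - 28412) + 27230 = (1 - 28412) + 27230 = -28411 + 27230 = -1181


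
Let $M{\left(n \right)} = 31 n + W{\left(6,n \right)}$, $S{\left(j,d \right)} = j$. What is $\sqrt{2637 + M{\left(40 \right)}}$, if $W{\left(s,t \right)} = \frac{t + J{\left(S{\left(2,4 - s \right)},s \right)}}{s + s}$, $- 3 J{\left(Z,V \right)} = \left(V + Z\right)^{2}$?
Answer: $\frac{\sqrt{34907}}{3} \approx 62.278$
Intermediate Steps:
$J{\left(Z,V \right)} = - \frac{\left(V + Z\right)^{2}}{3}$
$W{\left(s,t \right)} = \frac{t - \frac{\left(2 + s\right)^{2}}{3}}{2 s}$ ($W{\left(s,t \right)} = \frac{t - \frac{\left(s + 2\right)^{2}}{3}}{s + s} = \frac{t - \frac{\left(2 + s\right)^{2}}{3}}{2 s}$)
$M{\left(n \right)} = - \frac{16}{9} + \frac{373 n}{12}$ ($M{\left(n \right)} = 31 n + \frac{- \left(2 + 6\right)^{2} + 3 n}{6 \cdot 6} = 31 n + \frac{1}{6} \cdot \frac{1}{6} \left(- 8^{2} + 3 n\right) = 31 n + \frac{1}{6} \cdot \frac{1}{6} \left(\left(-1\right) 64 + 3 n\right) = 31 n + \frac{1}{6} \cdot \frac{1}{6} \left(-64 + 3 n\right) = 31 n + \left(- \frac{16}{9} + \frac{n}{12}\right) = - \frac{16}{9} + \frac{373 n}{12}$)
$\sqrt{2637 + M{\left(40 \right)}} = \sqrt{2637 + \left(- \frac{16}{9} + \frac{373}{12} \cdot 40\right)} = \sqrt{2637 + \left(- \frac{16}{9} + \frac{3730}{3}\right)} = \sqrt{2637 + \frac{11174}{9}} = \sqrt{\frac{34907}{9}} = \frac{\sqrt{34907}}{3}$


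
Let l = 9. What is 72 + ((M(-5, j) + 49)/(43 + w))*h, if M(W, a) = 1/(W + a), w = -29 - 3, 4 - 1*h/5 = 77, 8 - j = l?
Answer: -102193/66 ≈ -1548.4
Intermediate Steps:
j = -1 (j = 8 - 1*9 = 8 - 9 = -1)
h = -365 (h = 20 - 5*77 = 20 - 385 = -365)
w = -32
72 + ((M(-5, j) + 49)/(43 + w))*h = 72 + ((1/(-5 - 1) + 49)/(43 - 32))*(-365) = 72 + ((1/(-6) + 49)/11)*(-365) = 72 + ((-⅙ + 49)*(1/11))*(-365) = 72 + ((293/6)*(1/11))*(-365) = 72 + (293/66)*(-365) = 72 - 106945/66 = -102193/66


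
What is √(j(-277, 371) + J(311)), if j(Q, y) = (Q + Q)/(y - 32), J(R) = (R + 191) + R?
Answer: √93242967/339 ≈ 28.484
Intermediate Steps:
J(R) = 191 + 2*R (J(R) = (191 + R) + R = 191 + 2*R)
j(Q, y) = 2*Q/(-32 + y) (j(Q, y) = (2*Q)/(-32 + y) = 2*Q/(-32 + y))
√(j(-277, 371) + J(311)) = √(2*(-277)/(-32 + 371) + (191 + 2*311)) = √(2*(-277)/339 + (191 + 622)) = √(2*(-277)*(1/339) + 813) = √(-554/339 + 813) = √(275053/339) = √93242967/339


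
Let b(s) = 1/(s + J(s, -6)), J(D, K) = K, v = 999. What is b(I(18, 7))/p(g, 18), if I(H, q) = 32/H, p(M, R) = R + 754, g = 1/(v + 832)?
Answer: -9/29336 ≈ -0.00030679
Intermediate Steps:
g = 1/1831 (g = 1/(999 + 832) = 1/1831 ≈ 0.00054615)
p(M, R) = 754 + R
b(s) = 1/(-6 + s) (b(s) = 1/(s - 6) = 1/(-6 + s))
b(I(18, 7))/p(g, 18) = 1/((-6 + 32/18)*(754 + 18)) = 1/((-6 + 32*(1/18))*772) = (1/772)/(-6 + 16/9) = (1/772)/(-38/9) = -9/38*1/772 = -9/29336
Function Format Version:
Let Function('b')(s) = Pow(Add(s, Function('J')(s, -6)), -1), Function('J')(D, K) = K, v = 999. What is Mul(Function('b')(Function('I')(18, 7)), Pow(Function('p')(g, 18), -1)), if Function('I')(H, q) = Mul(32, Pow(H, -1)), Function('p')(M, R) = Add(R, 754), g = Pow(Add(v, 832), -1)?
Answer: Rational(-9, 29336) ≈ -0.00030679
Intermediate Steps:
g = Rational(1, 1831) (g = Pow(Add(999, 832), -1) = Pow(1831, -1) = Rational(1, 1831) ≈ 0.00054615)
Function('p')(M, R) = Add(754, R)
Function('b')(s) = Pow(Add(-6, s), -1) (Function('b')(s) = Pow(Add(s, -6), -1) = Pow(Add(-6, s), -1))
Mul(Function('b')(Function('I')(18, 7)), Pow(Function('p')(g, 18), -1)) = Mul(Pow(Add(-6, Mul(32, Pow(18, -1))), -1), Pow(Add(754, 18), -1)) = Mul(Pow(Add(-6, Mul(32, Rational(1, 18))), -1), Pow(772, -1)) = Mul(Pow(Add(-6, Rational(16, 9)), -1), Rational(1, 772)) = Mul(Pow(Rational(-38, 9), -1), Rational(1, 772)) = Mul(Rational(-9, 38), Rational(1, 772)) = Rational(-9, 29336)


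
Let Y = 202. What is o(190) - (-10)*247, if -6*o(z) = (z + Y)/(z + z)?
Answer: 703901/285 ≈ 2469.8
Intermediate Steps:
o(z) = -(202 + z)/(12*z) (o(z) = -(z + 202)/(6*(z + z)) = -(202 + z)/(6*(2*z)) = -(202 + z)*1/(2*z)/6 = -(202 + z)/(12*z))
o(190) - (-10)*247 = (1/12)*(-202 - 1*190)/190 - (-10)*247 = (1/12)*(1/190)*(-202 - 190) - 1*(-2470) = (1/12)*(1/190)*(-392) + 2470 = -49/285 + 2470 = 703901/285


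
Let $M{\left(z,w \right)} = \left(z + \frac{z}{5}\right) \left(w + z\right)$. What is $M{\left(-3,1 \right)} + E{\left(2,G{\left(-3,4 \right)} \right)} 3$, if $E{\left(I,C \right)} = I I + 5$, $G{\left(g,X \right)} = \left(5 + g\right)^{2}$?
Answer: $\frac{171}{5} \approx 34.2$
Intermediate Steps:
$M{\left(z,w \right)} = \frac{6 z \left(w + z\right)}{5}$ ($M{\left(z,w \right)} = \left(z + z \frac{1}{5}\right) \left(w + z\right) = \left(z + \frac{z}{5}\right) \left(w + z\right) = \frac{6 z}{5} \left(w + z\right) = \frac{6 z \left(w + z\right)}{5}$)
$E{\left(I,C \right)} = 5 + I^{2}$ ($E{\left(I,C \right)} = I^{2} + 5 = 5 + I^{2}$)
$M{\left(-3,1 \right)} + E{\left(2,G{\left(-3,4 \right)} \right)} 3 = \frac{6}{5} \left(-3\right) \left(1 - 3\right) + \left(5 + 2^{2}\right) 3 = \frac{6}{5} \left(-3\right) \left(-2\right) + \left(5 + 4\right) 3 = \frac{36}{5} + 9 \cdot 3 = \frac{36}{5} + 27 = \frac{171}{5}$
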